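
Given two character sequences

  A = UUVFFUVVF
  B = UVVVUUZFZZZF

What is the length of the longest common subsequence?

Let dp[i][j] be the LCS length of the first i characters of A and the first j characters of B. dp[i][j] = dp[i-1][j-1]+1 when the i-th and j-th characters match, else max(dp[i-1][j], dp[i][j-1]).
    ·  U  V  V  V  U  U  Z  F  Z  Z  Z  F
 ·  0  0  0  0  0  0  0  0  0  0  0  0  0
 U  0  1  1  1  1  1  1  1  1  1  1  1  1
 U  0  1  1  1  1  2  2  2  2  2  2  2  2
 V  0  1  2  2  2  2  2  2  2  2  2  2  2
 F  0  1  2  2  2  2  2  2  3  3  3  3  3
 F  0  1  2  2  2  2  2  2  3  3  3  3  4
 U  0  1  2  2  2  3  3  3  3  3  3  3  4
 V  0  1  2  3  3  3  3  3  3  3  3  3  4
 V  0  1  2  3  4  4  4  4  4  4  4  4  4
 F  0  1  2  3  4  4  4  4  5  5  5  5  5
dp[9][12] = 5. One LCS (by backtracking along matches): UVVVF.

5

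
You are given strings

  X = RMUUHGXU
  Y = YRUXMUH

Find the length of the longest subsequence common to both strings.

4

Let dp[i][j] be the LCS length of the first i characters of X and the first j characters of Y. dp[i][j] = dp[i-1][j-1]+1 when the i-th and j-th characters match, else max(dp[i-1][j], dp[i][j-1]).
    ·  Y  R  U  X  M  U  H
 ·  0  0  0  0  0  0  0  0
 R  0  0  1  1  1  1  1  1
 M  0  0  1  1  1  2  2  2
 U  0  0  1  2  2  2  3  3
 U  0  0  1  2  2  2  3  3
 H  0  0  1  2  2  2  3  4
 G  0  0  1  2  2  2  3  4
 X  0  0  1  2  3  3  3  4
 U  0  0  1  2  3  3  4  4
dp[8][7] = 4. One LCS (by backtracking along matches): RMUH.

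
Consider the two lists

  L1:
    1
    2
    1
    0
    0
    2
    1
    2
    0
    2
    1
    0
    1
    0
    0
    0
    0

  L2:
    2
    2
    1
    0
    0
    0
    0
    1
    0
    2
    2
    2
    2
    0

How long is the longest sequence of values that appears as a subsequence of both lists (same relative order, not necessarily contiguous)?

9

Taking 2 at L1[2]=L2[2], then 1 at L1[3]=L2[3], then 0 at L1[4]=L2[4], then 0 at L1[5]=L2[5], then 0 at L1[9]=L2[6], then 0 at L1[12]=L2[7], then 1 at L1[13]=L2[8], then 0 at L1[14]=L2[9], then 0 at L1[17]=L2[14] gives a common subsequence of length 9. The LCS DP gives dp[17][14] = 9, so this is optimal.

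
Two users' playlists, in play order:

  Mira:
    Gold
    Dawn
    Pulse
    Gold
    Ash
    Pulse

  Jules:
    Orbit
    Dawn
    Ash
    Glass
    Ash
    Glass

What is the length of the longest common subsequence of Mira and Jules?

Pick Dawn at Mira[2]=Jules[2], then Ash at Mira[5]=Jules[5]; all 2 songs appear in both, in order. dp[6][6] = 2 confirms this is the maximum.

2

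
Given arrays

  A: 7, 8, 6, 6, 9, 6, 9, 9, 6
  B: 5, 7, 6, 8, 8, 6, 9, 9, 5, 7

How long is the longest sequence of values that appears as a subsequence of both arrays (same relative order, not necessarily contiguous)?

Let dp[i][j] be the LCS length of the first i values of A and the first j values of B. dp[i][j] = dp[i-1][j-1]+1 when the i-th and j-th values match, else max(dp[i-1][j], dp[i][j-1]).
    ·  5  7  6  8  8  6  9  9  5  7
 ·  0  0  0  0  0  0  0  0  0  0  0
 7  0  0  1  1  1  1  1  1  1  1  1
 8  0  0  1  1  2  2  2  2  2  2  2
 6  0  0  1  2  2  2  3  3  3  3  3
 6  0  0  1  2  2  2  3  3  3  3  3
 9  0  0  1  2  2  2  3  4  4  4  4
 6  0  0  1  2  2  2  3  4  4  4  4
 9  0  0  1  2  2  2  3  4  5  5  5
 9  0  0  1  2  2  2  3  4  5  5  5
 6  0  0  1  2  2  2  3  4  5  5  5
dp[9][10] = 5. One LCS (by backtracking along matches): 7, 8, 6, 9, 9.

5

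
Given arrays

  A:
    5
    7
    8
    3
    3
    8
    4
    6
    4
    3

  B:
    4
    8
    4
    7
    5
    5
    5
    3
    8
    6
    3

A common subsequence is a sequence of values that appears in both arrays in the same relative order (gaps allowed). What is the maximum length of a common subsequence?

5

Pick 5 (A #1, B #7); then 3 (A #5, B #8); then 8 (A #6, B #9); then 6 (A #8, B #10); then 3 (A #10, B #11); all 5 values appear in both, in order. dp[10][11] = 5 confirms this is the maximum.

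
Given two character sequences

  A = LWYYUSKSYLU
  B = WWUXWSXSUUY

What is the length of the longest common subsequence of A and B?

5

One common subsequence of length 5: W (A #2, B #2) → U (A #5, B #3) → S (A #6, B #6) → S (A #8, B #8) → Y (A #9, B #11). The LCS DP gives dp[11][11] = 5, so this is optimal.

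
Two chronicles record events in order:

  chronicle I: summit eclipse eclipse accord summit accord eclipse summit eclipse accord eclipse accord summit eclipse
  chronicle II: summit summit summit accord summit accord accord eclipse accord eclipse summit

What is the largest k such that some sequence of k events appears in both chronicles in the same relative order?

8

Taking summit at chronicle I[1]=chronicle II[3], then accord at chronicle I[4]=chronicle II[4], then summit at chronicle I[5]=chronicle II[5], then accord at chronicle I[6]=chronicle II[7], then eclipse at chronicle I[9]=chronicle II[8], then accord at chronicle I[10]=chronicle II[9], then eclipse at chronicle I[11]=chronicle II[10], then summit at chronicle I[13]=chronicle II[11] gives a common subsequence of length 8, and the DP table's final entry dp[14][11] is also 8, so no common subsequence is longer.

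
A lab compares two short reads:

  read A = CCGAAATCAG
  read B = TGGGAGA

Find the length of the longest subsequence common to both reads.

One common subsequence of length 3: G (read A #3, read B #4); then A (read A #4, read B #5); then A (read A #9, read B #7), and the DP table's final entry dp[10][7] is also 3, so no common subsequence is longer.

3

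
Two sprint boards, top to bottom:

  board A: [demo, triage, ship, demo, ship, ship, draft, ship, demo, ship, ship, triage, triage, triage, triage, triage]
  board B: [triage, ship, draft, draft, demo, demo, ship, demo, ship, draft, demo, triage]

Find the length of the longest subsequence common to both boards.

Taking triage at board A[2]=board B[1]; then ship at board A[3]=board B[2]; then demo at board A[4]=board B[6]; then ship at board A[5]=board B[7]; then ship at board A[6]=board B[9]; then draft at board A[7]=board B[10]; then demo at board A[9]=board B[11]; then triage at board A[16]=board B[12] gives a common subsequence of length 8. Since dp[16][12] = 8, nothing longer is possible.

8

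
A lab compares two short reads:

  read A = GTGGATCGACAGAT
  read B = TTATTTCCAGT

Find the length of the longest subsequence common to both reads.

8

Pick T (read A #2, read B #2) → A (read A #5, read B #3) → T (read A #6, read B #6) → C (read A #7, read B #7) → C (read A #10, read B #8) → A (read A #11, read B #9) → G (read A #12, read B #10) → T (read A #14, read B #11); all 8 bases appear in both, in order. Since dp[14][11] = 8, nothing longer is possible.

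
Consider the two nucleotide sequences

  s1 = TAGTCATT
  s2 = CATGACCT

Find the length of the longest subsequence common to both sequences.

4

Let dp[i][j] be the LCS length of the first i bases of s1 and the first j bases of s2. dp[i][j] = dp[i-1][j-1]+1 when the i-th and j-th bases match, else max(dp[i-1][j], dp[i][j-1]).
    ·  C  A  T  G  A  C  C  T
 ·  0  0  0  0  0  0  0  0  0
 T  0  0  0  1  1  1  1  1  1
 A  0  0  1  1  1  2  2  2  2
 G  0  0  1  1  2  2  2  2  2
 T  0  0  1  2  2  2  2  2  3
 C  0  1  1  2  2  2  3  3  3
 A  0  1  2  2  2  3  3  3  3
 T  0  1  2  3  3  3  3  3  4
 T  0  1  2  3  3  3  3  3  4
dp[8][8] = 4. One LCS (by backtracking along matches): TACT.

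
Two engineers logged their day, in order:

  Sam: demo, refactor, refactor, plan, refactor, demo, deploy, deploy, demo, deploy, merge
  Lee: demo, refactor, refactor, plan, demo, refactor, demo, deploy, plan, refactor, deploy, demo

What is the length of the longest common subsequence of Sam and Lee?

9

One common subsequence of length 9: demo [1,1] → refactor [2,2] → refactor [3,3] → plan [4,4] → refactor [5,6] → demo [6,7] → deploy [7,8] → deploy [8,11] → demo [9,12]. dp[11][12] = 9 confirms this is the maximum.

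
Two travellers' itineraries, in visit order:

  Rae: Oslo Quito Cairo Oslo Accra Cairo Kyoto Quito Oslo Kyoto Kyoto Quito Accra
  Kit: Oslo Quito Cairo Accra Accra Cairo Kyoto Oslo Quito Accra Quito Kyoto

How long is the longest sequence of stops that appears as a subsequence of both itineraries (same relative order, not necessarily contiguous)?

9

Pick Oslo at Rae[1]=Kit[1] → Quito at Rae[2]=Kit[2] → Cairo at Rae[3]=Kit[3] → Accra at Rae[5]=Kit[5] → Cairo at Rae[6]=Kit[6] → Kyoto at Rae[7]=Kit[7] → Oslo at Rae[9]=Kit[8] → Quito at Rae[12]=Kit[9] → Accra at Rae[13]=Kit[10]; all 9 stops appear in both, in order. The LCS DP gives dp[13][12] = 9, so this is optimal.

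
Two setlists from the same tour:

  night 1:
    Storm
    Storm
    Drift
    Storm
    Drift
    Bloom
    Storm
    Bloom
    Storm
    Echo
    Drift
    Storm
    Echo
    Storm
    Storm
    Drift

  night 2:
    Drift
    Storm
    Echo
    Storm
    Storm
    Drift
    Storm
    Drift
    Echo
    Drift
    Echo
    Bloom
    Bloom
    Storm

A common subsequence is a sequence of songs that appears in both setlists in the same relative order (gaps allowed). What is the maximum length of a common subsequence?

One common subsequence of length 9: Storm at night 1[1]=night 2[4], Storm at night 1[2]=night 2[5], Drift at night 1[3]=night 2[6], Storm at night 1[4]=night 2[7], Drift at night 1[5]=night 2[8], Echo at night 1[10]=night 2[9], Drift at night 1[11]=night 2[10], Echo at night 1[13]=night 2[11], Storm at night 1[15]=night 2[14]. dp[16][14] = 9 confirms this is the maximum.

9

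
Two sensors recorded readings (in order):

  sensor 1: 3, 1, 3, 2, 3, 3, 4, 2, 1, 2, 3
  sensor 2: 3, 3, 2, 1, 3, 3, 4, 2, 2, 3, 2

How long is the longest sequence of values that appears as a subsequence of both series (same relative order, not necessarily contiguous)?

9

One common subsequence of length 9: 3 (sensor 1 #1, sensor 2 #1) → 3 (sensor 1 #3, sensor 2 #2) → 2 (sensor 1 #4, sensor 2 #3) → 3 (sensor 1 #5, sensor 2 #5) → 3 (sensor 1 #6, sensor 2 #6) → 4 (sensor 1 #7, sensor 2 #7) → 2 (sensor 1 #8, sensor 2 #8) → 2 (sensor 1 #10, sensor 2 #9) → 3 (sensor 1 #11, sensor 2 #10). dp[11][11] = 9 confirms this is the maximum.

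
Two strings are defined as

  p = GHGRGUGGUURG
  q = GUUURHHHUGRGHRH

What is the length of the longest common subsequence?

One common subsequence of length 6: G (p #1, q #1) → H (p #2, q #8) → G (p #3, q #10) → R (p #4, q #11) → G (p #5, q #12) → R (p #11, q #14). Since dp[12][15] = 6, nothing longer is possible.

6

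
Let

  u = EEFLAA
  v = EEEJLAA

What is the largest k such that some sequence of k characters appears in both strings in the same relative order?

Pick E [1,2] → E [2,3] → L [4,5] → A [5,6] → A [6,7]; all 5 characters appear in both, in order, and the DP table's final entry dp[6][7] is also 5, so no common subsequence is longer.

5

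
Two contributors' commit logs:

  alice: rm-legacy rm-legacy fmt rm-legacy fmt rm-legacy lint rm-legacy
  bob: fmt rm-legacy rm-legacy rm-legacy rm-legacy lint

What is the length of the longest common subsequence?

5

Taking rm-legacy at alice[1]=bob[2] → rm-legacy at alice[2]=bob[3] → rm-legacy at alice[4]=bob[4] → rm-legacy at alice[6]=bob[5] → lint at alice[7]=bob[6] gives a common subsequence of length 5. The LCS DP gives dp[8][6] = 5, so this is optimal.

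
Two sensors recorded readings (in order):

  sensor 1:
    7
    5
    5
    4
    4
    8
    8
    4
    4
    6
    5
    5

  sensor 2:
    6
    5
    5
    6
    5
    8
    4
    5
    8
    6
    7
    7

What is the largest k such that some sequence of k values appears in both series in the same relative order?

Let dp[i][j] be the LCS length of the first i values of sensor 1 and the first j values of sensor 2. dp[i][j] = dp[i-1][j-1]+1 when the i-th and j-th values match, else max(dp[i-1][j], dp[i][j-1]).
    ·  6  5  5  6  5  8  4  5  8  6  7  7
 ·  0  0  0  0  0  0  0  0  0  0  0  0  0
 7  0  0  0  0  0  0  0  0  0  0  0  1  1
 5  0  0  1  1  1  1  1  1  1  1  1  1  1
 5  0  0  1  2  2  2  2  2  2  2  2  2  2
 4  0  0  1  2  2  2  2  3  3  3  3  3  3
 4  0  0  1  2  2  2  2  3  3  3  3  3  3
 8  0  0  1  2  2  2  3  3  3  4  4  4  4
 8  0  0  1  2  2  2  3  3  3  4  4  4  4
 4  0  0  1  2  2  2  3  4  4  4  4  4  4
 4  0  0  1  2  2  2  3  4  4  4  4  4  4
 6  0  1  1  2  3  3  3  4  4  4  5  5  5
 5  0  1  2  2  3  4  4  4  5  5  5  5  5
 5  0  1  2  3  3  4  4  4  5  5  5  5  5
dp[12][12] = 5. One LCS (by backtracking along matches): 5, 5, 4, 8, 6.

5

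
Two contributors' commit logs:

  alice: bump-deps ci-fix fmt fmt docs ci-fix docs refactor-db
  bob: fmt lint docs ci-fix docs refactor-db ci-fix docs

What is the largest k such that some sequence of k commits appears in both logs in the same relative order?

5

Pick fmt (alice #3, bob #1), docs (alice #5, bob #3), ci-fix (alice #6, bob #4), docs (alice #7, bob #5), refactor-db (alice #8, bob #6); all 5 commits appear in both, in order. The LCS DP gives dp[8][8] = 5, so this is optimal.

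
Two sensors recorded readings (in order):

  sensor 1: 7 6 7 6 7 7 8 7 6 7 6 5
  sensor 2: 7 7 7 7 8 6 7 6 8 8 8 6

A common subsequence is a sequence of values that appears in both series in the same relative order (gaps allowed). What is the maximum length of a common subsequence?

8

Let dp[i][j] be the LCS length of the first i values of sensor 1 and the first j values of sensor 2. dp[i][j] = dp[i-1][j-1]+1 when the i-th and j-th values match, else max(dp[i-1][j], dp[i][j-1]).
    ·  7  7  7  7  8  6  7  6  8  8  8  6
 ·  0  0  0  0  0  0  0  0  0  0  0  0  0
 7  0  1  1  1  1  1  1  1  1  1  1  1  1
 6  0  1  1  1  1  1  2  2  2  2  2  2  2
 7  0  1  2  2  2  2  2  3  3  3  3  3  3
 6  0  1  2  2  2  2  3  3  4  4  4  4  4
 7  0  1  2  3  3  3  3  4  4  4  4  4  4
 7  0  1  2  3  4  4  4  4  4  4  4  4  4
 8  0  1  2  3  4  5  5  5  5  5  5  5  5
 7  0  1  2  3  4  5  5  6  6  6  6  6  6
 6  0  1  2  3  4  5  6  6  7  7  7  7  7
 7  0  1  2  3  4  5  6  7  7  7  7  7  7
 6  0  1  2  3  4  5  6  7  8  8  8  8  8
 5  0  1  2  3  4  5  6  7  8  8  8  8  8
dp[12][12] = 8. One LCS (by backtracking along matches): 7, 7, 7, 7, 8, 7, 6, 6.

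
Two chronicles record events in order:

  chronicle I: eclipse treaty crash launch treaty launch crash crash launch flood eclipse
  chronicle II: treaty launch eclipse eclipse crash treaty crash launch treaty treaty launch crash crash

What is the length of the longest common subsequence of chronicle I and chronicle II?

8

Taking eclipse at chronicle I[1]=chronicle II[4]; then treaty at chronicle I[2]=chronicle II[6]; then crash at chronicle I[3]=chronicle II[7]; then launch at chronicle I[4]=chronicle II[8]; then treaty at chronicle I[5]=chronicle II[10]; then launch at chronicle I[6]=chronicle II[11]; then crash at chronicle I[7]=chronicle II[12]; then crash at chronicle I[8]=chronicle II[13] gives a common subsequence of length 8. The LCS DP gives dp[11][13] = 8, so this is optimal.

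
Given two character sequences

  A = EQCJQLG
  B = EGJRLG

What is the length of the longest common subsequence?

Pick E [1,1]; then J [4,3]; then L [6,5]; then G [7,6]; all 4 characters appear in both, in order. Since dp[7][6] = 4, nothing longer is possible.

4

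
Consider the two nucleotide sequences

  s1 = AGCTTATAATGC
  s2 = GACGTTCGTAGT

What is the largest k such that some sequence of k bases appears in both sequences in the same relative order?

Match A [1,2], then G [2,4], then T [4,5], then T [5,6], then T [7,9], then A [8,10], then T [10,12] — 7 bases in the same relative order in both. The LCS DP gives dp[12][12] = 7, so this is optimal.

7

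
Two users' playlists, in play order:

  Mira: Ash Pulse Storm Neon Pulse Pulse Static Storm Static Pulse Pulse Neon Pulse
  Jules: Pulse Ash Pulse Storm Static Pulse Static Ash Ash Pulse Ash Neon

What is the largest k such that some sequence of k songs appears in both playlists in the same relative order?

One common subsequence of length 7: Ash (Mira #1, Jules #2); then Pulse (Mira #2, Jules #3); then Storm (Mira #3, Jules #4); then Pulse (Mira #6, Jules #6); then Static (Mira #7, Jules #7); then Pulse (Mira #10, Jules #10); then Neon (Mira #12, Jules #12). Since dp[13][12] = 7, nothing longer is possible.

7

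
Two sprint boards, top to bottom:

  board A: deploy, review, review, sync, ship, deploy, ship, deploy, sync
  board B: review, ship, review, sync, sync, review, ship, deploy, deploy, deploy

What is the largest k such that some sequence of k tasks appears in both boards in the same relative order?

Taking review at board A[2]=board B[1], then review at board A[3]=board B[3], then sync at board A[4]=board B[5], then ship at board A[5]=board B[7], then deploy at board A[6]=board B[9], then deploy at board A[8]=board B[10] gives a common subsequence of length 6. dp[9][10] = 6 confirms this is the maximum.

6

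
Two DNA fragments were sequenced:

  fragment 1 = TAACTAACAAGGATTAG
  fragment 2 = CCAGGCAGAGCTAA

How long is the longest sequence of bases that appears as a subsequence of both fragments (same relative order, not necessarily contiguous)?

8

Match C [4,2] → A [6,3] → C [8,6] → A [9,7] → A [10,9] → G [11,10] → A [13,13] → A [16,14] — 8 bases in the same relative order in both. Since dp[17][14] = 8, nothing longer is possible.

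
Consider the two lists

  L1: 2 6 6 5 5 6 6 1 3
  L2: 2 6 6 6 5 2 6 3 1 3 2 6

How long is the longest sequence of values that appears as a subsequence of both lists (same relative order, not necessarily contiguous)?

Taking 2 [1,1], 6 [2,3], 6 [3,4], 5 [4,5], 6 [6,7], 1 [8,9], 3 [9,10] gives a common subsequence of length 7. Since dp[9][12] = 7, nothing longer is possible.

7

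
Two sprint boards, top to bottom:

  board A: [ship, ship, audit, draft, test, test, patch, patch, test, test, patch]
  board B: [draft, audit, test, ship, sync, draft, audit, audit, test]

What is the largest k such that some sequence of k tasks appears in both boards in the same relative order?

Pick ship (board A #1, board B #4) → audit (board A #3, board B #8) → test (board A #10, board B #9); all 3 tasks appear in both, in order. dp[11][9] = 3 confirms this is the maximum.

3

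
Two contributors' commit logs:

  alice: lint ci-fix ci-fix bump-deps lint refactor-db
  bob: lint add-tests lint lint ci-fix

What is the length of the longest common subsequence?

One common subsequence of length 2: lint [1,4], ci-fix [3,5]. The LCS DP gives dp[6][5] = 2, so this is optimal.

2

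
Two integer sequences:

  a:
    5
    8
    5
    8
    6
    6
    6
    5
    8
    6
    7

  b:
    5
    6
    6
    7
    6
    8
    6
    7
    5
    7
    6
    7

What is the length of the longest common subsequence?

One common subsequence of length 7: 5 (a #1, b #1), 6 (a #5, b #3), 6 (a #6, b #5), 6 (a #7, b #7), 5 (a #8, b #9), 6 (a #10, b #11), 7 (a #11, b #12), and the DP table's final entry dp[11][12] is also 7, so no common subsequence is longer.

7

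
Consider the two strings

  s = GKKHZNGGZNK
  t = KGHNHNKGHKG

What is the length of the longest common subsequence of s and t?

5

Match G [1,2], then H [4,5], then N [6,6], then G [7,8], then G [8,11] — 5 characters in the same relative order in both. dp[11][11] = 5 confirms this is the maximum.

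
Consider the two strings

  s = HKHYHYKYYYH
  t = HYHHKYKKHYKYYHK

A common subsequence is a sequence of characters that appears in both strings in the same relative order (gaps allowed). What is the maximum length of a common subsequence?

One common subsequence of length 9: H [1,4]; then K [2,5]; then Y [4,6]; then H [5,9]; then Y [6,10]; then K [7,11]; then Y [9,12]; then Y [10,13]; then H [11,14]. The LCS DP gives dp[11][15] = 9, so this is optimal.

9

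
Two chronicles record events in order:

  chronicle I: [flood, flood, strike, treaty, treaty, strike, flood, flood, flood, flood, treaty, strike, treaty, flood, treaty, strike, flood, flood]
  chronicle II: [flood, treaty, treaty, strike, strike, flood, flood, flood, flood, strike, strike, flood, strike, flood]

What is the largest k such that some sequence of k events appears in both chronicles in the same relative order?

12

Taking flood at chronicle I[2]=chronicle II[1], treaty at chronicle I[4]=chronicle II[2], treaty at chronicle I[5]=chronicle II[3], strike at chronicle I[6]=chronicle II[5], flood at chronicle I[7]=chronicle II[6], flood at chronicle I[8]=chronicle II[7], flood at chronicle I[9]=chronicle II[8], flood at chronicle I[10]=chronicle II[9], strike at chronicle I[12]=chronicle II[11], flood at chronicle I[14]=chronicle II[12], strike at chronicle I[16]=chronicle II[13], flood at chronicle I[18]=chronicle II[14] gives a common subsequence of length 12. dp[18][14] = 12 confirms this is the maximum.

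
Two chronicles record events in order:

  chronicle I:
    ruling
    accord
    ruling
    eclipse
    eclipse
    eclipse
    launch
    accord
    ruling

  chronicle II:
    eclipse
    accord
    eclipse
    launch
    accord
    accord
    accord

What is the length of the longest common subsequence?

One common subsequence of length 4: accord at chronicle I[2]=chronicle II[2], then eclipse at chronicle I[6]=chronicle II[3], then launch at chronicle I[7]=chronicle II[4], then accord at chronicle I[8]=chronicle II[7]. dp[9][7] = 4 confirms this is the maximum.

4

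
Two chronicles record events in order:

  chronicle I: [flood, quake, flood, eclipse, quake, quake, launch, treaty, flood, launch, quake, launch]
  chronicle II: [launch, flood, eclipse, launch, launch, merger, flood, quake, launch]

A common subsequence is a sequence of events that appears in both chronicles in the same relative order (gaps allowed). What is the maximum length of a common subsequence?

Match flood at chronicle I[3]=chronicle II[2], then eclipse at chronicle I[4]=chronicle II[3], then launch at chronicle I[7]=chronicle II[5], then flood at chronicle I[9]=chronicle II[7], then quake at chronicle I[11]=chronicle II[8], then launch at chronicle I[12]=chronicle II[9] — 6 events in the same relative order in both. dp[12][9] = 6 confirms this is the maximum.

6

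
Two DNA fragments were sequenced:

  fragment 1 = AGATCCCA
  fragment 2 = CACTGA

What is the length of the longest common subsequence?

3

One common subsequence of length 3: A [1,2], then G [2,5], then A [8,6]. dp[8][6] = 3 confirms this is the maximum.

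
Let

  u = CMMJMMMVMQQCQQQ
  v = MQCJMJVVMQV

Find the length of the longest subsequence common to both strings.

One common subsequence of length 6: C [1,3], M [3,5], J [4,6], V [8,8], M [9,9], Q [10,10]. The LCS DP gives dp[15][11] = 6, so this is optimal.

6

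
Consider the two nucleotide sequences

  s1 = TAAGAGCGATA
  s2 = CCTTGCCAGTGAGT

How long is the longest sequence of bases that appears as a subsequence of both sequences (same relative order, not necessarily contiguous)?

7

Pick T at s1[1]=s2[4]; then G at s1[4]=s2[5]; then A at s1[5]=s2[8]; then G at s1[6]=s2[9]; then G at s1[8]=s2[11]; then A at s1[9]=s2[12]; then T at s1[10]=s2[14]; all 7 bases appear in both, in order. The LCS DP gives dp[11][14] = 7, so this is optimal.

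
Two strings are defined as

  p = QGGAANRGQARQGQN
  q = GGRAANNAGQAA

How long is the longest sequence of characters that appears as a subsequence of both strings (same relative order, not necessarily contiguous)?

8

Taking G [2,1]; then G [3,2]; then A [4,4]; then A [5,5]; then N [6,7]; then G [8,9]; then Q [9,10]; then A [10,12] gives a common subsequence of length 8. Since dp[15][12] = 8, nothing longer is possible.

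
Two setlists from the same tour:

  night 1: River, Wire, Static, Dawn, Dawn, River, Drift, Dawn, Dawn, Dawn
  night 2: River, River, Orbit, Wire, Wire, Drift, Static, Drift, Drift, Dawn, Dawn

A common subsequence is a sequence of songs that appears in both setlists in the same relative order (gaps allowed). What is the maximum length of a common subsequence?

6

Taking River at night 1[1]=night 2[2]; then Wire at night 1[2]=night 2[5]; then Static at night 1[3]=night 2[7]; then Drift at night 1[7]=night 2[9]; then Dawn at night 1[9]=night 2[10]; then Dawn at night 1[10]=night 2[11] gives a common subsequence of length 6, and the DP table's final entry dp[10][11] is also 6, so no common subsequence is longer.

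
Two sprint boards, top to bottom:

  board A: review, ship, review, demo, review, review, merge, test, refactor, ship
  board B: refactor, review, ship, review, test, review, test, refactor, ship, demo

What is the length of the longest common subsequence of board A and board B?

7

Match review [1,2], then ship [2,3], then review [3,4], then review [6,6], then test [8,7], then refactor [9,8], then ship [10,9] — 7 tasks in the same relative order in both, and the DP table's final entry dp[10][10] is also 7, so no common subsequence is longer.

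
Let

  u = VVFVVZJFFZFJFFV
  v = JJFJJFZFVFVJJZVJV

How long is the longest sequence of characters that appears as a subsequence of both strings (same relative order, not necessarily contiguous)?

Taking V (u #2, v #9) → F (u #3, v #10) → V (u #4, v #11) → J (u #7, v #13) → Z (u #10, v #14) → J (u #12, v #16) → V (u #15, v #17) gives a common subsequence of length 7, and the DP table's final entry dp[15][17] is also 7, so no common subsequence is longer.

7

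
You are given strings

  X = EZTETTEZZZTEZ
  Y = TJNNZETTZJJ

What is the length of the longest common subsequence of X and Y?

5

Taking Z [2,5], then E [4,6], then T [5,7], then T [6,8], then Z [8,9] gives a common subsequence of length 5. The LCS DP gives dp[13][11] = 5, so this is optimal.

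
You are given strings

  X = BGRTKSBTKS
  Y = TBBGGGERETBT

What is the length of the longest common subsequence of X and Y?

One common subsequence of length 6: B (X #1, Y #3), G (X #2, Y #6), R (X #3, Y #8), T (X #4, Y #10), B (X #7, Y #11), T (X #8, Y #12). The LCS DP gives dp[10][12] = 6, so this is optimal.

6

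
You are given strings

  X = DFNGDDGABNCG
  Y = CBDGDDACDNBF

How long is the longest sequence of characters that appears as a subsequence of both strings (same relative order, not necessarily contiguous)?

6

One common subsequence of length 6: D at X[1]=Y[3], G at X[4]=Y[4], D at X[5]=Y[5], D at X[6]=Y[6], A at X[8]=Y[7], B at X[9]=Y[11]. The LCS DP gives dp[12][12] = 6, so this is optimal.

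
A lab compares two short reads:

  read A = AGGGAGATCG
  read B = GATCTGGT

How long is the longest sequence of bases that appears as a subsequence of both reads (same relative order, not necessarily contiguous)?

5

Let dp[i][j] be the LCS length of the first i bases of read A and the first j bases of read B. dp[i][j] = dp[i-1][j-1]+1 when the i-th and j-th bases match, else max(dp[i-1][j], dp[i][j-1]).
    ·  G  A  T  C  T  G  G  T
 ·  0  0  0  0  0  0  0  0  0
 A  0  0  1  1  1  1  1  1  1
 G  0  1  1  1  1  1  2  2  2
 G  0  1  1  1  1  1  2  3  3
 G  0  1  1  1  1  1  2  3  3
 A  0  1  2  2  2  2  2  3  3
 G  0  1  2  2  2  2  3  3  3
 A  0  1  2  2  2  2  3  3  3
 T  0  1  2  3  3  3  3  3  4
 C  0  1  2  3  4  4  4  4  4
 G  0  1  2  3  4  4  5  5  5
dp[10][8] = 5. One LCS (by backtracking along matches): GATCG.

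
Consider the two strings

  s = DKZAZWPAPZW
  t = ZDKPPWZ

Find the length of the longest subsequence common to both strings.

5

Taking D [1,2], then K [2,3], then P [7,4], then P [9,5], then Z [10,7] gives a common subsequence of length 5. The LCS DP gives dp[11][7] = 5, so this is optimal.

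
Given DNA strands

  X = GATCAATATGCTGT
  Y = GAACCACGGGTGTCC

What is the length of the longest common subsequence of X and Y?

Match G [1,1], A [2,3], C [4,5], A [5,6], G [10,10], T [12,11], G [13,12], T [14,13] — 8 bases in the same relative order in both, and the DP table's final entry dp[14][15] is also 8, so no common subsequence is longer.

8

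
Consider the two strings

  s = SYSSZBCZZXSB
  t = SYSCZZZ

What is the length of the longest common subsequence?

6

Taking S at s[1]=t[1], Y at s[2]=t[2], S at s[3]=t[3], Z at s[5]=t[5], Z at s[8]=t[6], Z at s[9]=t[7] gives a common subsequence of length 6, and the DP table's final entry dp[12][7] is also 6, so no common subsequence is longer.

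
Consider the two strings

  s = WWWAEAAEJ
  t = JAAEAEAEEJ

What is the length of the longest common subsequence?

Let dp[i][j] be the LCS length of the first i characters of s and the first j characters of t. dp[i][j] = dp[i-1][j-1]+1 when the i-th and j-th characters match, else max(dp[i-1][j], dp[i][j-1]).
    ·  J  A  A  E  A  E  A  E  E  J
 ·  0  0  0  0  0  0  0  0  0  0  0
 W  0  0  0  0  0  0  0  0  0  0  0
 W  0  0  0  0  0  0  0  0  0  0  0
 W  0  0  0  0  0  0  0  0  0  0  0
 A  0  0  1  1  1  1  1  1  1  1  1
 E  0  0  1  1  2  2  2  2  2  2  2
 A  0  0  1  2  2  3  3  3  3  3  3
 A  0  0  1  2  2  3  3  4  4  4  4
 E  0  0  1  2  3  3  4  4  5  5  5
 J  0  1  1  2  3  3  4  4  5  5  6
dp[9][10] = 6. One LCS (by backtracking along matches): AEAAEJ.

6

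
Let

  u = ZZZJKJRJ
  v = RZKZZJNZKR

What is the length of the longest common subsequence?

One common subsequence of length 6: Z [1,2] → Z [2,4] → Z [3,5] → J [4,6] → K [5,9] → R [7,10]. Since dp[8][10] = 6, nothing longer is possible.

6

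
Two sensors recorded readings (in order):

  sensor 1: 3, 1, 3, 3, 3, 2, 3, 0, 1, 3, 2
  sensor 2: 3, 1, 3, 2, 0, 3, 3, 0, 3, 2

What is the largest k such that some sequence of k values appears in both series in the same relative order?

Match 3 [1,1]; then 1 [2,2]; then 3 [3,3]; then 3 [5,6]; then 3 [7,7]; then 0 [8,8]; then 3 [10,9]; then 2 [11,10] — 8 values in the same relative order in both, and the DP table's final entry dp[11][10] is also 8, so no common subsequence is longer.

8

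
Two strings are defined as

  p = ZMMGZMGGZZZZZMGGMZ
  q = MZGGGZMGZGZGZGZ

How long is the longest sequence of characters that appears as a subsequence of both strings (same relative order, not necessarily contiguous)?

10

Taking Z at p[1]=q[2]; then G at p[4]=q[5]; then Z at p[5]=q[6]; then M at p[6]=q[7]; then G at p[7]=q[8]; then G at p[8]=q[10]; then Z at p[9]=q[11]; then Z at p[13]=q[13]; then G at p[16]=q[14]; then Z at p[18]=q[15] gives a common subsequence of length 10. The LCS DP gives dp[18][15] = 10, so this is optimal.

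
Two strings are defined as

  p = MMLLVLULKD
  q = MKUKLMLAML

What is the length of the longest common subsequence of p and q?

Match M (p #1, q #1); then M (p #2, q #6); then L (p #3, q #7); then L (p #8, q #10) — 4 characters in the same relative order in both. dp[10][10] = 4 confirms this is the maximum.

4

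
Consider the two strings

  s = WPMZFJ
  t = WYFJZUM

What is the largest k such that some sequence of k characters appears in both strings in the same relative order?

3

Pick W (s #1, t #1); then F (s #5, t #3); then J (s #6, t #4); all 3 characters appear in both, in order. Since dp[6][7] = 3, nothing longer is possible.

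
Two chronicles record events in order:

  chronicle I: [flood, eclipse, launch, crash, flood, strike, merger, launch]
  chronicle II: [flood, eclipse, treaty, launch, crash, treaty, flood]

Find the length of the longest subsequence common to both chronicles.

5

Match flood at chronicle I[1]=chronicle II[1]; then eclipse at chronicle I[2]=chronicle II[2]; then launch at chronicle I[3]=chronicle II[4]; then crash at chronicle I[4]=chronicle II[5]; then flood at chronicle I[5]=chronicle II[7] — 5 events in the same relative order in both. The LCS DP gives dp[8][7] = 5, so this is optimal.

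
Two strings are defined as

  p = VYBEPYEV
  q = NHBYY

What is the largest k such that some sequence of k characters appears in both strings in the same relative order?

2

Let dp[i][j] be the LCS length of the first i characters of p and the first j characters of q. dp[i][j] = dp[i-1][j-1]+1 when the i-th and j-th characters match, else max(dp[i-1][j], dp[i][j-1]).
    ·  N  H  B  Y  Y
 ·  0  0  0  0  0  0
 V  0  0  0  0  0  0
 Y  0  0  0  0  1  1
 B  0  0  0  1  1  1
 E  0  0  0  1  1  1
 P  0  0  0  1  1  1
 Y  0  0  0  1  2  2
 E  0  0  0  1  2  2
 V  0  0  0  1  2  2
dp[8][5] = 2. One LCS (by backtracking along matches): YY.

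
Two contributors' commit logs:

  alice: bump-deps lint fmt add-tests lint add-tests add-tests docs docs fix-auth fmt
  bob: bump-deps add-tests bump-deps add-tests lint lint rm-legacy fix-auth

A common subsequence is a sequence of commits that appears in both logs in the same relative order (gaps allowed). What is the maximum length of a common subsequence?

One common subsequence of length 4: bump-deps (alice #1, bob #3), lint (alice #2, bob #5), lint (alice #5, bob #6), fix-auth (alice #10, bob #8). The LCS DP gives dp[11][8] = 4, so this is optimal.

4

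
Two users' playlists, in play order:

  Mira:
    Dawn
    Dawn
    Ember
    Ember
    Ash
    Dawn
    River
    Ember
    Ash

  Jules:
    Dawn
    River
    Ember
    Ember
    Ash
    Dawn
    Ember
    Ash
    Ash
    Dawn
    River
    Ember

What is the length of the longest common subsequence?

Taking Dawn [1,1] → Dawn [2,6] → Ember [3,7] → Ash [5,9] → Dawn [6,10] → River [7,11] → Ember [8,12] gives a common subsequence of length 7. Since dp[9][12] = 7, nothing longer is possible.

7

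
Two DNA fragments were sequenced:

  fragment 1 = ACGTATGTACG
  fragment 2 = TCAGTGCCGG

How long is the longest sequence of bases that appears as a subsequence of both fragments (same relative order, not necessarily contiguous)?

6

Taking A (fragment 1 #1, fragment 2 #3) → G (fragment 1 #3, fragment 2 #4) → T (fragment 1 #6, fragment 2 #5) → G (fragment 1 #7, fragment 2 #6) → C (fragment 1 #10, fragment 2 #8) → G (fragment 1 #11, fragment 2 #10) gives a common subsequence of length 6. Since dp[11][10] = 6, nothing longer is possible.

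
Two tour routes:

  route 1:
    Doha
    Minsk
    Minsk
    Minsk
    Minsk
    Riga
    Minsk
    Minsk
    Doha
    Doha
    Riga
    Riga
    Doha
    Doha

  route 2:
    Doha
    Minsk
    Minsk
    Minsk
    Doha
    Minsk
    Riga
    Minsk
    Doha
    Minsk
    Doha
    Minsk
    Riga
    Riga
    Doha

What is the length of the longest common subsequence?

One common subsequence of length 12: Doha [1,1], then Minsk [2,2], then Minsk [3,3], then Minsk [4,4], then Minsk [5,6], then Riga [6,7], then Minsk [7,8], then Minsk [8,10], then Doha [9,11], then Riga [11,13], then Riga [12,14], then Doha [14,15]. The LCS DP gives dp[14][15] = 12, so this is optimal.

12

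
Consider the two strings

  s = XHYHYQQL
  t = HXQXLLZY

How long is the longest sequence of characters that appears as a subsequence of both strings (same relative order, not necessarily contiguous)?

Pick X (s #1, t #2) → Q (s #6, t #3) → L (s #8, t #6); all 3 characters appear in both, in order. The LCS DP gives dp[8][8] = 3, so this is optimal.

3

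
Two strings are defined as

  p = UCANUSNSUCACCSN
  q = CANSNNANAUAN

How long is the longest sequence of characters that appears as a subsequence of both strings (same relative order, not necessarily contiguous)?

8

Pick C at p[2]=q[1]; then A at p[3]=q[2]; then N at p[4]=q[3]; then S at p[6]=q[4]; then N at p[7]=q[8]; then U at p[9]=q[10]; then A at p[11]=q[11]; then N at p[15]=q[12]; all 8 characters appear in both, in order. The LCS DP gives dp[15][12] = 8, so this is optimal.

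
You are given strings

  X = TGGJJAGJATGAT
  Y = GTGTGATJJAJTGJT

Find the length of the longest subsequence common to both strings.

Taking T (X #1, Y #2) → G (X #2, Y #3) → G (X #3, Y #5) → J (X #4, Y #8) → J (X #5, Y #9) → A (X #6, Y #10) → J (X #8, Y #11) → T (X #10, Y #12) → G (X #11, Y #13) → T (X #13, Y #15) gives a common subsequence of length 10. The LCS DP gives dp[13][15] = 10, so this is optimal.

10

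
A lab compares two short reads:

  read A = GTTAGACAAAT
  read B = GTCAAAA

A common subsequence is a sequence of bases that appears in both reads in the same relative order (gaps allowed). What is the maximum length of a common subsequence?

6

Let dp[i][j] be the LCS length of the first i bases of read A and the first j bases of read B. dp[i][j] = dp[i-1][j-1]+1 when the i-th and j-th bases match, else max(dp[i-1][j], dp[i][j-1]).
    ·  G  T  C  A  A  A  A
 ·  0  0  0  0  0  0  0  0
 G  0  1  1  1  1  1  1  1
 T  0  1  2  2  2  2  2  2
 T  0  1  2  2  2  2  2  2
 A  0  1  2  2  3  3  3  3
 G  0  1  2  2  3  3  3  3
 A  0  1  2  2  3  4  4  4
 C  0  1  2  3  3  4  4  4
 A  0  1  2  3  4  4  5  5
 A  0  1  2  3  4  5  5  6
 A  0  1  2  3  4  5  6  6
 T  0  1  2  3  4  5  6  6
dp[11][7] = 6. One LCS (by backtracking along matches): GTAAAA.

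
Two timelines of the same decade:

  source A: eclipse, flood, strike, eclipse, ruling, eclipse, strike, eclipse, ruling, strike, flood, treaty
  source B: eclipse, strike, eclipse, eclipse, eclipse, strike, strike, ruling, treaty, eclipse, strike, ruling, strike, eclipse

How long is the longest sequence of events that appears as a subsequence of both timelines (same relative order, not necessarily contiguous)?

8

Pick eclipse at source A[1]=source B[1]; then strike at source A[3]=source B[2]; then eclipse at source A[4]=source B[5]; then ruling at source A[5]=source B[8]; then eclipse at source A[6]=source B[10]; then strike at source A[7]=source B[11]; then ruling at source A[9]=source B[12]; then strike at source A[10]=source B[13]; all 8 events appear in both, in order. dp[12][14] = 8 confirms this is the maximum.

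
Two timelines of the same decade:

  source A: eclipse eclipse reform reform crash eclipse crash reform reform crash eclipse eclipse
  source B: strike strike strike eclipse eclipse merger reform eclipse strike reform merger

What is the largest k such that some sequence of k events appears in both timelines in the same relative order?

5

One common subsequence of length 5: eclipse [1,4], eclipse [2,5], reform [4,7], eclipse [6,8], reform [8,10]. Since dp[12][11] = 5, nothing longer is possible.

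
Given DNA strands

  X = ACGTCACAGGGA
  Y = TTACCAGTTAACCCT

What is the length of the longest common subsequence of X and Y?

One common subsequence of length 6: A at X[1]=Y[3], C at X[2]=Y[5], G at X[3]=Y[7], T at X[4]=Y[9], C at X[5]=Y[13], C at X[7]=Y[14]. Since dp[12][15] = 6, nothing longer is possible.

6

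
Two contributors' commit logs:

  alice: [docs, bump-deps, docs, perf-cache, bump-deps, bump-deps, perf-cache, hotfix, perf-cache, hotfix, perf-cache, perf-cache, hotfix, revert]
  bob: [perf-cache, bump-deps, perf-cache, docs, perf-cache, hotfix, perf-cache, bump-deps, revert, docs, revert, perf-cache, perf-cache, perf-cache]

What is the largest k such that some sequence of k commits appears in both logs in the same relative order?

Match bump-deps [2,2], docs [3,4], perf-cache [4,7], bump-deps [5,8], perf-cache [9,12], perf-cache [11,13], perf-cache [12,14] — 7 commits in the same relative order in both, and the DP table's final entry dp[14][14] is also 7, so no common subsequence is longer.

7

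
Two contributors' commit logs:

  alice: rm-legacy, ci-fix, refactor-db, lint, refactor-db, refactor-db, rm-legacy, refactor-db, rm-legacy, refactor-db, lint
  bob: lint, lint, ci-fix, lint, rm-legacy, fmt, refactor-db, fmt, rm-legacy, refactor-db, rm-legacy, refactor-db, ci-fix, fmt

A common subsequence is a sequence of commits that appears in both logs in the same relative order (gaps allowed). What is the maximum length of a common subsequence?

7

Match ci-fix (alice #2, bob #3); then lint (alice #4, bob #4); then refactor-db (alice #5, bob #7); then rm-legacy (alice #7, bob #9); then refactor-db (alice #8, bob #10); then rm-legacy (alice #9, bob #11); then refactor-db (alice #10, bob #12) — 7 commits in the same relative order in both. Since dp[11][14] = 7, nothing longer is possible.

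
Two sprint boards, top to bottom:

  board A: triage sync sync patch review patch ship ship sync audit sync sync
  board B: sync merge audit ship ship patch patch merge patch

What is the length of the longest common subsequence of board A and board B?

Match sync [2,1] → patch [4,7] → patch [6,9] — 3 tasks in the same relative order in both, and the DP table's final entry dp[12][9] is also 3, so no common subsequence is longer.

3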